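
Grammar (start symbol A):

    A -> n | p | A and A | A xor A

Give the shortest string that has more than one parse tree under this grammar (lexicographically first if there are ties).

length 1: no string has ≥2 trees
length 3: no string has ≥2 trees
length 5: n and n and n has 2 parse trees

Two derivations of n and n and n:
  A ⇒ A and A ⇒ n and A ⇒ n and A and A ⇒ n and n and A ⇒ n and n and n
  A ⇒ A and A ⇒ A and A and A ⇒ n and A and A ⇒ n and n and A ⇒ n and n and n

n and n and n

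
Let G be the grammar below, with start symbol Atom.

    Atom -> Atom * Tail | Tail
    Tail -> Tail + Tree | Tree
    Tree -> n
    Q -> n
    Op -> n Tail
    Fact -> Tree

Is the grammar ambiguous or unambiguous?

Unambiguous

Only Atom, Tail, Tree are reachable from Atom; ignoring the rest: This is a standard precedence ladder (Atom over Tail over Tree), with each level left-recursive on its own operator ('*' at Atom, '+' at Tail). That structure is LR(1), hence unambiguous.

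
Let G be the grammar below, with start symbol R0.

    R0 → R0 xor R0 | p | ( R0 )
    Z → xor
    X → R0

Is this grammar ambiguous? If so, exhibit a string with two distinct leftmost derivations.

Witness: p xor p xor p

Derivation 1: R0 ⇒ R0 xor R0 ⇒ R0 xor R0 xor R0 ⇒ p xor R0 xor R0 ⇒ p xor p xor R0 ⇒ p xor p xor p
Derivation 2: R0 ⇒ R0 xor R0 ⇒ p xor R0 ⇒ p xor R0 xor R0 ⇒ p xor p xor R0 ⇒ p xor p xor p

Two distinct leftmost derivations for the same string.

Ambiguous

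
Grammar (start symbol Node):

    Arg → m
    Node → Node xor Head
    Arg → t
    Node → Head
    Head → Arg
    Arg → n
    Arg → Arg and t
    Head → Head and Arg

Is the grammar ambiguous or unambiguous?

Ambiguous

Witness: m and t

Derivation 1: Node ⇒ Head ⇒ Arg ⇒ Arg and t ⇒ m and t
Derivation 2: Node ⇒ Head ⇒ Head and Arg ⇒ Arg and Arg ⇒ m and Arg ⇒ m and t

Two distinct leftmost derivations for the same string.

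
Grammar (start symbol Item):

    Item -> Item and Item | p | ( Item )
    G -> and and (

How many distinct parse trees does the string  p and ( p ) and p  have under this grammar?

2

Parse trees for p and ( p ) and p:
  [Item [Item p] and [Item [Item ( [Item p] )] and [Item p]]]
  [Item [Item [Item p] and [Item ( [Item p] )]] and [Item p]]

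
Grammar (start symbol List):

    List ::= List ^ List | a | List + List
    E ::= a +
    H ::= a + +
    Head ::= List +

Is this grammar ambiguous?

Ambiguous

Witness: a + a + a

Derivation 1: List ⇒ List + List ⇒ a + List ⇒ a + List + List ⇒ a + a + List ⇒ a + a + a
Derivation 2: List ⇒ List + List ⇒ List + List + List ⇒ a + List + List ⇒ a + a + List ⇒ a + a + a

Two distinct leftmost derivations for the same string.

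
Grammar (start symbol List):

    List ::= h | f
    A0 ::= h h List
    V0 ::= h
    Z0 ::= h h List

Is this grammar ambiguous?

Only List is reachable from List; ignoring the rest: The reachable rules are right-linear with at most one rule per (nonterminal, next-terminal) pair. Each input token forces the next rule, so parsing is deterministic.

Unambiguous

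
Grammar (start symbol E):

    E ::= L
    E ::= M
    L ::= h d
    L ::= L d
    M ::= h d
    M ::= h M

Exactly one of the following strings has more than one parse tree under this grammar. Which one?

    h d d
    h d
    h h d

h d d: 1 tree
h d: 2 trees
h h d: 1 tree

h d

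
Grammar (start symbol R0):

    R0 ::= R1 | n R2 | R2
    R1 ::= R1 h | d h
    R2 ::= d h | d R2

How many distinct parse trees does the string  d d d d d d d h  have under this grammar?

1

Parse trees for d d d d d d d h:
  [R0 [R2 d [R2 d [R2 d [R2 d [R2 d [R2 d [R2 d h]]]]]]]]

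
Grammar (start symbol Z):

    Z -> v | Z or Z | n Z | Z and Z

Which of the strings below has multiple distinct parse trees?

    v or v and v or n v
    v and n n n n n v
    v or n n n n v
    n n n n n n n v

v or v and v or n v: 5 trees
v and n n n n n v: 1 tree
v or n n n n v: 1 tree
n n n n n n n v: 1 tree

v or v and v or n v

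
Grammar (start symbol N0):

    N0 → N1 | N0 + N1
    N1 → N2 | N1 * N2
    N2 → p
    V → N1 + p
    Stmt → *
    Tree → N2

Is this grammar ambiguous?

(V, Stmt, Tree are unreachable from N0, so their rules don't affect L(N0).) This is a standard precedence ladder (N0 over N1 over N2), with each level left-recursive on its own operator ('+' at N0, '*' at N1). That structure is LR(1), hence unambiguous.

Unambiguous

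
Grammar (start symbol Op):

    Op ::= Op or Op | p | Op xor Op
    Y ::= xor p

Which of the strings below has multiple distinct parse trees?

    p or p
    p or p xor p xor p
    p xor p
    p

p or p xor p xor p

p or p: 1 tree
p or p xor p xor p: 5 trees
p xor p: 1 tree
p: 1 tree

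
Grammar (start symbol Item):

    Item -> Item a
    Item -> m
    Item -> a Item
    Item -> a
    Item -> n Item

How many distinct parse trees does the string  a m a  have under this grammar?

2

Parse trees for a m a:
  [Item [Item a [Item m]] a]
  [Item a [Item [Item m] a]]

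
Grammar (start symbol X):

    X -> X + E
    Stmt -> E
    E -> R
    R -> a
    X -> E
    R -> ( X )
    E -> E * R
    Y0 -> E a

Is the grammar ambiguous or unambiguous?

(Stmt, Y0 are unreachable from X, so their rules don't affect L(X).) This is a standard precedence ladder (X over E over R), with each level left-recursive on its own operator ('+' at X, '*' at E). That structure is LR(1), hence unambiguous.

Unambiguous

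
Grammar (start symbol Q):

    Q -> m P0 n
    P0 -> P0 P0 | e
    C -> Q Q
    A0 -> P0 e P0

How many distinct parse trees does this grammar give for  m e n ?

1

Parse trees for m e n:
  [Q m [P0 e] n]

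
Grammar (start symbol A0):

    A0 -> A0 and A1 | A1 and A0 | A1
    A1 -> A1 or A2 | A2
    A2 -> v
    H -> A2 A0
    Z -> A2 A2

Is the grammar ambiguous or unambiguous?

Witness: v and v

Derivation 1: A0 ⇒ A0 and A1 ⇒ A1 and A1 ⇒ A2 and A1 ⇒ v and A1 ⇒ v and A2 ⇒ v and v
Derivation 2: A0 ⇒ A1 and A0 ⇒ A2 and A0 ⇒ v and A0 ⇒ v and A1 ⇒ v and A2 ⇒ v and v

Two distinct leftmost derivations for the same string.

Ambiguous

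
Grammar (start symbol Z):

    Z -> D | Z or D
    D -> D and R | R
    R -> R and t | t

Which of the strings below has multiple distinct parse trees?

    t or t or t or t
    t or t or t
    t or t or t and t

t or t or t and t

t or t or t or t: 1 tree
t or t or t: 1 tree
t or t or t and t: 2 trees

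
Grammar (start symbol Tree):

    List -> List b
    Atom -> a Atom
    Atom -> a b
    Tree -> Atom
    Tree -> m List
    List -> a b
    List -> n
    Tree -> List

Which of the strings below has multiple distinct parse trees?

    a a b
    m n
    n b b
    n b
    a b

a b

a a b: 1 tree
m n: 1 tree
n b b: 1 tree
n b: 1 tree
a b: 2 trees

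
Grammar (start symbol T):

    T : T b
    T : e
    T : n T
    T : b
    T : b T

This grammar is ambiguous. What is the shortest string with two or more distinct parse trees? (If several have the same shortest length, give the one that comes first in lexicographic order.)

b b

length 1: no string has ≥2 trees
length 2: b b has 2 parse trees

Two derivations of b b:
  T ⇒ T b ⇒ b b
  T ⇒ b T ⇒ b b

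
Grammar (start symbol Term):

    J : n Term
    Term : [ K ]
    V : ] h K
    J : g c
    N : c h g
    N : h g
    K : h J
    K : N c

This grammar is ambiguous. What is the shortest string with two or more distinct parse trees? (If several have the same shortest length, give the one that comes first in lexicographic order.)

[ h g c ]

length 5: [ h g c ] has 2 parse trees

Two derivations of [ h g c ]:
  Term ⇒ [ K ] ⇒ [ h J ] ⇒ [ h g c ]
  Term ⇒ [ K ] ⇒ [ N c ] ⇒ [ h g c ]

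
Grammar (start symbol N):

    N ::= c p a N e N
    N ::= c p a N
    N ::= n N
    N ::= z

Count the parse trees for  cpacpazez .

2

Parse trees for cpacpazez:
  [N c p a [N c p a [N z]] e [N z]]
  [N c p a [N c p a [N z] e [N z]]]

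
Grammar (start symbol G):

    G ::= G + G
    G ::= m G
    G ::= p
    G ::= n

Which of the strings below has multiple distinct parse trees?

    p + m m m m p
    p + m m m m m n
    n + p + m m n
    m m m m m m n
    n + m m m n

p + m m m m p: 1 tree
p + m m m m m n: 1 tree
n + p + m m n: 2 trees
m m m m m m n: 1 tree
n + m m m n: 1 tree

n + p + m m n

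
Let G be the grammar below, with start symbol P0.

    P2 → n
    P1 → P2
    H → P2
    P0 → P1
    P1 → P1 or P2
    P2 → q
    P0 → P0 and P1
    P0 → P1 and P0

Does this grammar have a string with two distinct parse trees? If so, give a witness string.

Witness: n and n

Derivation 1: P0 ⇒ P0 and P1 ⇒ P1 and P1 ⇒ P2 and P1 ⇒ n and P1 ⇒ n and P2 ⇒ n and n
Derivation 2: P0 ⇒ P1 and P0 ⇒ P2 and P0 ⇒ n and P0 ⇒ n and P1 ⇒ n and P2 ⇒ n and n

Two distinct leftmost derivations for the same string.

Ambiguous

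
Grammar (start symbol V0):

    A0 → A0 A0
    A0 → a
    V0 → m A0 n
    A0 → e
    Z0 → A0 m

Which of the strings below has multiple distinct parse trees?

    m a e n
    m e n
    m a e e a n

m a e n: 1 tree
m e n: 1 tree
m a e e a n: 5 trees

m a e e a n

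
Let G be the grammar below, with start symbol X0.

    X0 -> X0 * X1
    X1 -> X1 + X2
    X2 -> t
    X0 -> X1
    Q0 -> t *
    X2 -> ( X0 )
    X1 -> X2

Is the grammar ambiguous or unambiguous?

(Q0 is unreachable from X0, so its rules don't affect L(X0).) The grammar is stratified — X0 handles '*' (left-recursive), X1 handles '+', X2 atoms. Each operator has a fixed associativity and precedence level, so every string has one parse.

Unambiguous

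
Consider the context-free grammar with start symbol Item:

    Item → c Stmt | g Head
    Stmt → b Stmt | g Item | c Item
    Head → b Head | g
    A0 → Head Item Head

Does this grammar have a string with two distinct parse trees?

Unambiguous

Only Item, Stmt, Head are reachable from Item; ignoring the rest: The reachable rules are right-linear with at most one rule per (nonterminal, next-terminal) pair. Each input token forces the next rule, so parsing is deterministic.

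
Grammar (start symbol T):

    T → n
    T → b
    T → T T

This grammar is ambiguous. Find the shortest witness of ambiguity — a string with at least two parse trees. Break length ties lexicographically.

b b b

length 1: no string has ≥2 trees
length 2: no string has ≥2 trees
length 3: b b b has 2 parse trees

Two derivations of b b b:
  T ⇒ T T ⇒ b T ⇒ b T T ⇒ b b T ⇒ b b b
  T ⇒ T T ⇒ T T T ⇒ b T T ⇒ b b T ⇒ b b b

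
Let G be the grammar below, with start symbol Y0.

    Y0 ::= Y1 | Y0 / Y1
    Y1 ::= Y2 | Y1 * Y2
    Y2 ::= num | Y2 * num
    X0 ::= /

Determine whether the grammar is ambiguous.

Ambiguous

Witness: num * num

Derivation 1: Y0 ⇒ Y1 ⇒ Y2 ⇒ Y2 * num ⇒ num * num
Derivation 2: Y0 ⇒ Y1 ⇒ Y1 * Y2 ⇒ Y2 * Y2 ⇒ num * Y2 ⇒ num * num

Two distinct leftmost derivations for the same string.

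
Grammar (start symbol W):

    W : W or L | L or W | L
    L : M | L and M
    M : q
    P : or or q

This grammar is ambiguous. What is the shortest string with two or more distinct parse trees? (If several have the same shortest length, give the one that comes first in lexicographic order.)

length 1: no string has ≥2 trees
length 3: q or q has 2 parse trees

Two derivations of q or q:
  W ⇒ W or L ⇒ L or L ⇒ M or L ⇒ q or L ⇒ q or M ⇒ q or q
  W ⇒ L or W ⇒ M or W ⇒ q or W ⇒ q or L ⇒ q or M ⇒ q or q

q or q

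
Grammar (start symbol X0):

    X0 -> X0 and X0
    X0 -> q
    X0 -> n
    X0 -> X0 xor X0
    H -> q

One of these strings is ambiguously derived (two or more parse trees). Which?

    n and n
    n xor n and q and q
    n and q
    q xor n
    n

n xor n and q and q

n and n: 1 tree
n xor n and q and q: 5 trees
n and q: 1 tree
q xor n: 1 tree
n: 1 tree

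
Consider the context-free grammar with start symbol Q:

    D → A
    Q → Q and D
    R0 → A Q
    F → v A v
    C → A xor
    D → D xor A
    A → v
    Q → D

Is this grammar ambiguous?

Unambiguous

Only Q, D, A are reachable from Q; ignoring the rest: The grammar is stratified — Q handles 'and' (left-recursive), D handles 'xor', A atoms. Each operator has a fixed associativity and precedence level, so every string has one parse.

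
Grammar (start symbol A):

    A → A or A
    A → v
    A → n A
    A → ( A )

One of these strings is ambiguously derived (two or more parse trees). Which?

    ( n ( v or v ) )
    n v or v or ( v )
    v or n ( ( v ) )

n v or v or ( v )

( n ( v or v ) ): 1 tree
n v or v or ( v ): 5 trees
v or n ( ( v ) ): 1 tree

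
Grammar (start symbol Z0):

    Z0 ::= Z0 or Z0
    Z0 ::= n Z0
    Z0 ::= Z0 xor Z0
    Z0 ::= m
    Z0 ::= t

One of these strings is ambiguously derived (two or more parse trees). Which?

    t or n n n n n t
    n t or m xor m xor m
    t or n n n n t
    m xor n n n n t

n t or m xor m xor m

t or n n n n n t: 1 tree
n t or m xor m xor m: 14 trees
t or n n n n t: 1 tree
m xor n n n n t: 1 tree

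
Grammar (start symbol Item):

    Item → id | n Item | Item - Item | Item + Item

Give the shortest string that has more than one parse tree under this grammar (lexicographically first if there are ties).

n id + id

length 1: no string has ≥2 trees
length 2: no string has ≥2 trees
length 3: no string has ≥2 trees
length 4: n id + id has 2 parse trees

Two derivations of n id + id:
  Item ⇒ n Item ⇒ n Item + Item ⇒ n id + Item ⇒ n id + id
  Item ⇒ Item + Item ⇒ n Item + Item ⇒ n id + Item ⇒ n id + id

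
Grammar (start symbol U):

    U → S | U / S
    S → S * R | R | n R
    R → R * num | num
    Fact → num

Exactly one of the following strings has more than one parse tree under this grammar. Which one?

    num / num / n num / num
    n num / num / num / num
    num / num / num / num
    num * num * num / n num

num / num / n num / num: 1 tree
n num / num / num / num: 1 tree
num / num / num / num: 1 tree
num * num * num / n num: 4 trees

num * num * num / n num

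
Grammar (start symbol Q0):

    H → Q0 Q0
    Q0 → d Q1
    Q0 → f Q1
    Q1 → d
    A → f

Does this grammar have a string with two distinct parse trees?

Only Q0, Q1 are reachable from Q0; ignoring the rest: Each reachable nonterminal has at most one production per leading terminal, and all productions are right-linear; the derivation is determined token-by-token.

Unambiguous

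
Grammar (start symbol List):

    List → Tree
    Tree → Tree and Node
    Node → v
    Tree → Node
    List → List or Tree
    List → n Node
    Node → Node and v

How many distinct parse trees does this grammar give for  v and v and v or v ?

Parse trees for v and v and v or v:
  [List [List [Tree [Tree [Node v]] and [Node [Node v] and v]]] or [Tree [Node v]]]
  [List [List [Tree [Tree [Tree [Node v]] and [Node v]] and [Node v]]] or [Tree [Node v]]]
  [List [List [Tree [Tree [Node [Node v] and v]] and [Node v]]] or [Tree [Node v]]]
  [List [List [Tree [Node [Node [Node v] and v] and v]]] or [Tree [Node v]]]

4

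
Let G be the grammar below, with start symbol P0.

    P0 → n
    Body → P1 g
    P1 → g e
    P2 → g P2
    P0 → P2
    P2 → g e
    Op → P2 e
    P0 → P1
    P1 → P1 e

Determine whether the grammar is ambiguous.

Witness: g e

Derivation 1: P0 ⇒ P2 ⇒ g e
Derivation 2: P0 ⇒ P1 ⇒ g e

Two distinct leftmost derivations for the same string.

Ambiguous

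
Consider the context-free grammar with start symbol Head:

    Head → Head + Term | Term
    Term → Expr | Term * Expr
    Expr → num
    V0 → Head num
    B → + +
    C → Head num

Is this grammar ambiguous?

Only Head, Term, Expr are reachable from Head; ignoring the rest: Head → Head + Term | Term  ;  Term → Term * Expr | Expr  — a left-associative chain with Expr at the bottom. Each string factors uniquely by precedence.

Unambiguous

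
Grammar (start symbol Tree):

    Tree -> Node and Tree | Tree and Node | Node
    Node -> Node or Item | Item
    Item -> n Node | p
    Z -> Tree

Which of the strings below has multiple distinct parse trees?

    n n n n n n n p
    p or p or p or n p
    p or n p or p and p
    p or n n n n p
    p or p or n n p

n n n n n n n p: 1 tree
p or p or p or n p: 1 tree
p or n p or p and p: 4 trees
p or n n n n p: 1 tree
p or p or n n p: 1 tree

p or n p or p and p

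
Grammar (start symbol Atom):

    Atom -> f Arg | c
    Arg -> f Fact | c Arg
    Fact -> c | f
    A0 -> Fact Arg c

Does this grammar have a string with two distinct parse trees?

Unambiguous

Only Atom, Arg, Fact are reachable from Atom; ignoring the rest: Each reachable nonterminal has at most one production per leading terminal, and all productions are right-linear; the derivation is determined token-by-token.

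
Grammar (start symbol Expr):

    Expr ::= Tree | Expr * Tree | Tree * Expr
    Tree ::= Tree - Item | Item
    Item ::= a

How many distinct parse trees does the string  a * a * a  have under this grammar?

4

Parse trees for a * a * a:
  [Expr [Expr [Expr [Tree [Item a]]] * [Tree [Item a]]] * [Tree [Item a]]]
  [Expr [Expr [Tree [Item a]] * [Expr [Tree [Item a]]]] * [Tree [Item a]]]
  [Expr [Tree [Item a]] * [Expr [Expr [Tree [Item a]]] * [Tree [Item a]]]]
  [Expr [Tree [Item a]] * [Expr [Tree [Item a]] * [Expr [Tree [Item a]]]]]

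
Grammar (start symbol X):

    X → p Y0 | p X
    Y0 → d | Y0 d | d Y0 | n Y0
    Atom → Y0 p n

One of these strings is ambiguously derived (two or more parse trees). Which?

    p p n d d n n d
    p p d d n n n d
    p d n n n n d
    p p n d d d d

p p n d d d d

p p n d d n n d: 1 tree
p p d d n n n d: 1 tree
p d n n n n d: 1 tree
p p n d d d d: 15 trees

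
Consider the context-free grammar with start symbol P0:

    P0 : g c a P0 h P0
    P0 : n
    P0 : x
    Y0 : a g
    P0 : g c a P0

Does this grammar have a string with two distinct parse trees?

Ambiguous

Witness: g c a g c a n h n

Derivation 1: P0 ⇒ g c a P0 h P0 ⇒ g c a g c a P0 h P0 ⇒ g c a g c a n h P0 ⇒ g c a g c a n h n
Derivation 2: P0 ⇒ g c a P0 ⇒ g c a g c a P0 h P0 ⇒ g c a g c a n h P0 ⇒ g c a g c a n h n

Two distinct leftmost derivations for the same string.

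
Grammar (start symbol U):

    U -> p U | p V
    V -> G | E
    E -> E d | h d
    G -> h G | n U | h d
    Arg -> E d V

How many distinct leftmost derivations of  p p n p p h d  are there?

Parse trees for p p n p p h d:
  [U p [U p [V [G n [U p [U p [V [G h d]]]]]]]]
  [U p [U p [V [G n [U p [U p [V [E h d]]]]]]]]

2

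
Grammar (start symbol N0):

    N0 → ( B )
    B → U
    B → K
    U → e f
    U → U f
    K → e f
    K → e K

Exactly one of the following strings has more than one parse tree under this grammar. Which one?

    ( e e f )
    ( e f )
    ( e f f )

( e e f ): 1 tree
( e f ): 2 trees
( e f f ): 1 tree

( e f )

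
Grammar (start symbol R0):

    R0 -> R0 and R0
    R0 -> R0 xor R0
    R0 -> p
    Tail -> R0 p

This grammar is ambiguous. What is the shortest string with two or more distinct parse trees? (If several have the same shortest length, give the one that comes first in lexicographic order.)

length 1: no string has ≥2 trees
length 3: no string has ≥2 trees
length 5: p and p and p has 2 parse trees

Two derivations of p and p and p:
  R0 ⇒ R0 and R0 ⇒ R0 and R0 and R0 ⇒ p and R0 and R0 ⇒ p and p and R0 ⇒ p and p and p
  R0 ⇒ R0 and R0 ⇒ p and R0 ⇒ p and R0 and R0 ⇒ p and p and R0 ⇒ p and p and p

p and p and p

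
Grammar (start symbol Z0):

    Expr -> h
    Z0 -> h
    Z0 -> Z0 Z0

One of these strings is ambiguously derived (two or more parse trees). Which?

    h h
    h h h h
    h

h h: 1 tree
h h h h: 5 trees
h: 1 tree

h h h h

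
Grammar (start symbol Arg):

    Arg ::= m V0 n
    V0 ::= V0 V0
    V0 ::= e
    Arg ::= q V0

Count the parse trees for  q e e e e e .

14

Parse trees for q e e e e e (showing first 6 of 14):
  [Arg q [V0 [V0 e] [V0 [V0 e] [V0 [V0 e] [V0 [V0 e] [V0 e]]]]]]
  [Arg q [V0 [V0 e] [V0 [V0 e] [V0 [V0 [V0 e] [V0 e]] [V0 e]]]]]
  [Arg q [V0 [V0 e] [V0 [V0 [V0 e] [V0 e]] [V0 [V0 e] [V0 e]]]]]
  [Arg q [V0 [V0 e] [V0 [V0 [V0 e] [V0 [V0 e] [V0 e]]] [V0 e]]]]
  [Arg q [V0 [V0 e] [V0 [V0 [V0 [V0 e] [V0 e]] [V0 e]] [V0 e]]]]
  [Arg q [V0 [V0 [V0 e] [V0 e]] [V0 [V0 e] [V0 [V0 e] [V0 e]]]]]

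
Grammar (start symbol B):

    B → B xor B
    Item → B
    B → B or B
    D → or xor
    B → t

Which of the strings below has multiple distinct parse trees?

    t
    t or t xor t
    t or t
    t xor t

t: 1 tree
t or t xor t: 2 trees
t or t: 1 tree
t xor t: 1 tree

t or t xor t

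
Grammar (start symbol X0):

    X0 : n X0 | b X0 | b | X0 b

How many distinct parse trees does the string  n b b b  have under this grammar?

Parse trees for n b b b:
  [X0 n [X0 b [X0 b [X0 b]]]]
  [X0 n [X0 b [X0 [X0 b] b]]]
  [X0 n [X0 [X0 b [X0 b]] b]]
  [X0 n [X0 [X0 [X0 b] b] b]]
  [X0 [X0 n [X0 b [X0 b]]] b]
  [X0 [X0 n [X0 [X0 b] b]] b]
  [X0 [X0 [X0 n [X0 b]] b] b]

7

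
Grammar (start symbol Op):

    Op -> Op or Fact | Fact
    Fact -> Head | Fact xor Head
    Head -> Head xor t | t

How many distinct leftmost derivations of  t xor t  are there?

2

Parse trees for t xor t:
  [Op [Fact [Head [Head t] xor t]]]
  [Op [Fact [Fact [Head t]] xor [Head t]]]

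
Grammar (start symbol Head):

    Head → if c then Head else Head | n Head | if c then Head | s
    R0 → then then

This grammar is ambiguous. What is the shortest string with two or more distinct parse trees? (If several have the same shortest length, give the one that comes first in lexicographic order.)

length 1: no string has ≥2 trees
length 2: no string has ≥2 trees
length 3: no string has ≥2 trees
length 4: no string has ≥2 trees
length 5: no string has ≥2 trees
length 6: no string has ≥2 trees
length 7: no string has ≥2 trees
length 8: no string has ≥2 trees
length 9: if c then if c then s else s has 2 parse trees

Two derivations of if c then if c then s else s:
  Head ⇒ if c then Head else Head ⇒ if c then if c then Head else Head ⇒ if c then if c then s else Head ⇒ if c then if c then s else s
  Head ⇒ if c then Head ⇒ if c then if c then Head else Head ⇒ if c then if c then s else Head ⇒ if c then if c then s else s

if c then if c then s else s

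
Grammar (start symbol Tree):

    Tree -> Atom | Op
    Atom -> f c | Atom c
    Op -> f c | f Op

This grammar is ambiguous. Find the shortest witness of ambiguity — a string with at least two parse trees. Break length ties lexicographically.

length 2: f c has 2 parse trees

Two derivations of f c:
  Tree ⇒ Atom ⇒ f c
  Tree ⇒ Op ⇒ f c

f c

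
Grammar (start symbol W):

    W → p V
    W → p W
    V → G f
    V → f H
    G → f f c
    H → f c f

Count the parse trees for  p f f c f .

2

Parse trees for p f f c f:
  [W p [V [G f f c] f]]
  [W p [V f [H f c f]]]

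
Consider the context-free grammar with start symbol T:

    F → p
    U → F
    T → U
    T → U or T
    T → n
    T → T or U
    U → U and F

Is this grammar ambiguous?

Witness: p or p

Derivation 1: T ⇒ U or T ⇒ F or T ⇒ p or T ⇒ p or U ⇒ p or F ⇒ p or p
Derivation 2: T ⇒ T or U ⇒ U or U ⇒ F or U ⇒ p or U ⇒ p or F ⇒ p or p

Two distinct leftmost derivations for the same string.

Ambiguous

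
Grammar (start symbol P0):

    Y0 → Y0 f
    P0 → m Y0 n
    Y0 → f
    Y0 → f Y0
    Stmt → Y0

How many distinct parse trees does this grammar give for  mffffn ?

8

Parse trees for mffffn:
  [P0 m [Y0 [Y0 [Y0 [Y0 f] f] f] f] n]
  [P0 m [Y0 [Y0 [Y0 f [Y0 f]] f] f] n]
  [P0 m [Y0 [Y0 f [Y0 [Y0 f] f]] f] n]
  [P0 m [Y0 [Y0 f [Y0 f [Y0 f]]] f] n]
  [P0 m [Y0 f [Y0 [Y0 [Y0 f] f] f]] n]
  [P0 m [Y0 f [Y0 [Y0 f [Y0 f]] f]] n]
  [P0 m [Y0 f [Y0 f [Y0 [Y0 f] f]]] n]
  [P0 m [Y0 f [Y0 f [Y0 f [Y0 f]]]] n]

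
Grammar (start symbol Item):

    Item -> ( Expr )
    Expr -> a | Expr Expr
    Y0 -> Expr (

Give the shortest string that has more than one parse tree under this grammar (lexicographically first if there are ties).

length 3: no string has ≥2 trees
length 4: no string has ≥2 trees
length 5: ( a a a ) has 2 parse trees

Two derivations of ( a a a ):
  Item ⇒ ( Expr ) ⇒ ( Expr Expr ) ⇒ ( a Expr ) ⇒ ( a Expr Expr ) ⇒ ( a a Expr ) ⇒ ( a a a )
  Item ⇒ ( Expr ) ⇒ ( Expr Expr ) ⇒ ( Expr Expr Expr ) ⇒ ( a Expr Expr ) ⇒ ( a a Expr ) ⇒ ( a a a )

( a a a )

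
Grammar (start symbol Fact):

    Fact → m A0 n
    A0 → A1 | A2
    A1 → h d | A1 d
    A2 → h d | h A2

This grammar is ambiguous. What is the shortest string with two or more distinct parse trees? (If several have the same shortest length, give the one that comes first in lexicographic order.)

m h d n

length 4: m h d n has 2 parse trees

Two derivations of m h d n:
  Fact ⇒ m A0 n ⇒ m A1 n ⇒ m h d n
  Fact ⇒ m A0 n ⇒ m A2 n ⇒ m h d n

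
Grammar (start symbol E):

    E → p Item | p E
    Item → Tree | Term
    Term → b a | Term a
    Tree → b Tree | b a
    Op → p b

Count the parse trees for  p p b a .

Parse trees for p p b a:
  [E p [E p [Item [Tree b a]]]]
  [E p [E p [Item [Term b a]]]]

2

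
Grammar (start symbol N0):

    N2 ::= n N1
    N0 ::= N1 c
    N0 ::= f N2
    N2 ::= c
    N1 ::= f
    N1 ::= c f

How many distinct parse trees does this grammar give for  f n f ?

Parse trees for f n f:
  [N0 f [N2 n [N1 f]]]

1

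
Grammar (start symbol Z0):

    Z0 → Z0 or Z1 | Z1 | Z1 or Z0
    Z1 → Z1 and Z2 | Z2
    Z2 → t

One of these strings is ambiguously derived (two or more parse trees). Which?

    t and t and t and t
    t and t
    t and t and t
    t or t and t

t or t and t

t and t and t and t: 1 tree
t and t: 1 tree
t and t and t: 1 tree
t or t and t: 2 trees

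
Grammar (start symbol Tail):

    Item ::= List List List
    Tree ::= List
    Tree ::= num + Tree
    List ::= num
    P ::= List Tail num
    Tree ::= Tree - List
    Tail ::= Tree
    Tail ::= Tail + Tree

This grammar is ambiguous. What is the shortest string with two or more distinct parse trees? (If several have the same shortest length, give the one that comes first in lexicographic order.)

num + num

length 1: no string has ≥2 trees
length 3: num + num has 2 parse trees

Two derivations of num + num:
  Tail ⇒ Tree ⇒ num + Tree ⇒ num + List ⇒ num + num
  Tail ⇒ Tail + Tree ⇒ Tree + Tree ⇒ List + Tree ⇒ num + Tree ⇒ num + List ⇒ num + num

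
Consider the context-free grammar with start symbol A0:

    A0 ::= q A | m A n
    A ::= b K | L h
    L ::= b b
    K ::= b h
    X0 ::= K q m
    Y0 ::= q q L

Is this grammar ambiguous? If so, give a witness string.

Witness: q b b h

Derivation 1: A0 ⇒ q A ⇒ q b K ⇒ q b b h
Derivation 2: A0 ⇒ q A ⇒ q L h ⇒ q b b h

Two distinct leftmost derivations for the same string.

Ambiguous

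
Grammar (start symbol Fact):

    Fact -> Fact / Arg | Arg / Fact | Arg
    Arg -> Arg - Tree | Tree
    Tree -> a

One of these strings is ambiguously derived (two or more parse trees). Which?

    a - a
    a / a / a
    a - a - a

a / a / a

a - a: 1 tree
a / a / a: 4 trees
a - a - a: 1 tree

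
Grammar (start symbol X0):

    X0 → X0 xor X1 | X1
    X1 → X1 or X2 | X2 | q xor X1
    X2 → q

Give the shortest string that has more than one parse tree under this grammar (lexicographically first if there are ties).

q xor q

length 1: no string has ≥2 trees
length 3: q xor q has 2 parse trees

Two derivations of q xor q:
  X0 ⇒ X0 xor X1 ⇒ X1 xor X1 ⇒ X2 xor X1 ⇒ q xor X1 ⇒ q xor X2 ⇒ q xor q
  X0 ⇒ X1 ⇒ q xor X1 ⇒ q xor X2 ⇒ q xor q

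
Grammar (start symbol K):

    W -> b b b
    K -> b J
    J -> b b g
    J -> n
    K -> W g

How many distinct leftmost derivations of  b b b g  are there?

Parse trees for b b b g:
  [K b [J b b g]]
  [K [W b b b] g]

2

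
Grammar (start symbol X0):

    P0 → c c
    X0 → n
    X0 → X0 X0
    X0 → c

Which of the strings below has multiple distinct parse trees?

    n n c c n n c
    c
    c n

n n c c n n c

n n c c n n c: 132 trees
c: 1 tree
c n: 1 tree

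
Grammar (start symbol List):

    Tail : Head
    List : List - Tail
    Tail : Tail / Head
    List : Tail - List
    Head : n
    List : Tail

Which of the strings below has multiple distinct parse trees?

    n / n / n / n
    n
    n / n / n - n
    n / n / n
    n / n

n / n / n - n

n / n / n / n: 1 tree
n: 1 tree
n / n / n - n: 2 trees
n / n / n: 1 tree
n / n: 1 tree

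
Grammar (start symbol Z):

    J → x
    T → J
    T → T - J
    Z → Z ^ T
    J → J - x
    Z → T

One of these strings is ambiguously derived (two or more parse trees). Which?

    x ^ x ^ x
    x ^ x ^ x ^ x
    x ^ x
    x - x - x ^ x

x ^ x ^ x: 1 tree
x ^ x ^ x ^ x: 1 tree
x ^ x: 1 tree
x - x - x ^ x: 4 trees

x - x - x ^ x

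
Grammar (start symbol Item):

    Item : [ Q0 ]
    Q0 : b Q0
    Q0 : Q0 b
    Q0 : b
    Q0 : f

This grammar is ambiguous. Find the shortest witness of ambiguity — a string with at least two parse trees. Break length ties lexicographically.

[ b b ]

length 3: no string has ≥2 trees
length 4: [ b b ] has 2 parse trees

Two derivations of [ b b ]:
  Item ⇒ [ Q0 ] ⇒ [ b Q0 ] ⇒ [ b b ]
  Item ⇒ [ Q0 ] ⇒ [ Q0 b ] ⇒ [ b b ]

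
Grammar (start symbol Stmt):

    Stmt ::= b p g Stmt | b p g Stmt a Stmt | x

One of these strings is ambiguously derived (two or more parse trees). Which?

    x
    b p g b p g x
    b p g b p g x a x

b p g b p g x a x

x: 1 tree
b p g b p g x: 1 tree
b p g b p g x a x: 2 trees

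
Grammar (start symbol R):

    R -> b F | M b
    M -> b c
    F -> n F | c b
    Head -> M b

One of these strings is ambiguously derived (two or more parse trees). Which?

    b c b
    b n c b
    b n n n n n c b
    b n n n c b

b c b: 2 trees
b n c b: 1 tree
b n n n n n c b: 1 tree
b n n n c b: 1 tree

b c b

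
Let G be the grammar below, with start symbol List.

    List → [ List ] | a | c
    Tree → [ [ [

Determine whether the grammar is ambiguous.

Unambiguous

(Tree is unreachable from List, so its rules don't affect L(List).) Each string is a nest of matched brackets around a single atom. An opening bracket forces the recursive rule; an atom forces the base rule.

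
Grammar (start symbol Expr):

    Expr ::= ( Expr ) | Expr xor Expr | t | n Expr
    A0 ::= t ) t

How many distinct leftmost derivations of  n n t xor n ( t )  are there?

3

Parse trees for n n t xor n ( t ):
  [Expr [Expr n [Expr n [Expr t]]] xor [Expr n [Expr ( [Expr t] )]]]
  [Expr n [Expr [Expr n [Expr t]] xor [Expr n [Expr ( [Expr t] )]]]]
  [Expr n [Expr n [Expr [Expr t] xor [Expr n [Expr ( [Expr t] )]]]]]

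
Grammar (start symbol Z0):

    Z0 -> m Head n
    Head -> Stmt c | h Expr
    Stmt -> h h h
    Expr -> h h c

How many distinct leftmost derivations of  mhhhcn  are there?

Parse trees for mhhhcn:
  [Z0 m [Head [Stmt h h h] c] n]
  [Z0 m [Head h [Expr h h c]] n]

2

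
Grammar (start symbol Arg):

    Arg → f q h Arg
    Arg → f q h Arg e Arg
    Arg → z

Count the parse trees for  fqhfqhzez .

Parse trees for fqhfqhzez:
  [Arg f q h [Arg f q h [Arg z] e [Arg z]]]
  [Arg f q h [Arg f q h [Arg z]] e [Arg z]]

2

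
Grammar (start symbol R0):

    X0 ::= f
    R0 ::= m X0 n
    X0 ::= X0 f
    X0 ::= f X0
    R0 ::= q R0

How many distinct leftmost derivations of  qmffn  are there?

Parse trees for qmffn:
  [R0 q [R0 m [X0 [X0 f] f] n]]
  [R0 q [R0 m [X0 f [X0 f]] n]]

2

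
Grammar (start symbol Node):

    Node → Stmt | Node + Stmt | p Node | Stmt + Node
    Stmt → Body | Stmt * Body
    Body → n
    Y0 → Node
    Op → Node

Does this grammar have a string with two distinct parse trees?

Witness: n + n

Derivation 1: Node ⇒ Node + Stmt ⇒ Stmt + Stmt ⇒ Body + Stmt ⇒ n + Stmt ⇒ n + Body ⇒ n + n
Derivation 2: Node ⇒ Stmt + Node ⇒ Body + Node ⇒ n + Node ⇒ n + Stmt ⇒ n + Body ⇒ n + n

Two distinct leftmost derivations for the same string.

Ambiguous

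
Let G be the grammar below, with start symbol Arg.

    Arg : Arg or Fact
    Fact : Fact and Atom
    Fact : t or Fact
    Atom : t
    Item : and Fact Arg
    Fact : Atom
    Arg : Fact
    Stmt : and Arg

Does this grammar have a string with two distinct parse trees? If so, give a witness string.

Ambiguous

Witness: t or t

Derivation 1: Arg ⇒ Arg or Fact ⇒ Fact or Fact ⇒ Atom or Fact ⇒ t or Fact ⇒ t or Atom ⇒ t or t
Derivation 2: Arg ⇒ Fact ⇒ t or Fact ⇒ t or Atom ⇒ t or t

Two distinct leftmost derivations for the same string.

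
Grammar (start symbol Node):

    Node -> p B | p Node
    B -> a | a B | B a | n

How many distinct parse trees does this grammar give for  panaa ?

Parse trees for panaa:
  [Node p [B a [B [B [B n] a] a]]]
  [Node p [B [B a [B [B n] a]] a]]
  [Node p [B [B [B a [B n]] a] a]]

3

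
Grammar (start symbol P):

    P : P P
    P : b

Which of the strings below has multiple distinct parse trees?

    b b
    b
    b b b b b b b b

b b b b b b b b

b b: 1 tree
b: 1 tree
b b b b b b b b: 429 trees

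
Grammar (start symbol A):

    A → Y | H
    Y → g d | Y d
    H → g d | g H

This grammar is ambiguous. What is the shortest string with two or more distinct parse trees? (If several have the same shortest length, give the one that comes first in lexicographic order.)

g d

length 2: g d has 2 parse trees

Two derivations of g d:
  A ⇒ Y ⇒ g d
  A ⇒ H ⇒ g d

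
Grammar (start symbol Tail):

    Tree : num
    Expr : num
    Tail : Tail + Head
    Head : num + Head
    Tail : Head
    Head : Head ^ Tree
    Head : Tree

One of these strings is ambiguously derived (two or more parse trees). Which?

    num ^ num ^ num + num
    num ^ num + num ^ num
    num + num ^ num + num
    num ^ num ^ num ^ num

num ^ num ^ num + num: 1 tree
num ^ num + num ^ num: 1 tree
num + num ^ num + num: 3 trees
num ^ num ^ num ^ num: 1 tree

num + num ^ num + num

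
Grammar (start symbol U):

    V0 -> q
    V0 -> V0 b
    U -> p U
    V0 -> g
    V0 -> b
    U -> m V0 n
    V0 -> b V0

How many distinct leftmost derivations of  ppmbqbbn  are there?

Parse trees for ppmbqbbn:
  [U p [U p [U m [V0 [V0 [V0 b [V0 q]] b] b] n]]]
  [U p [U p [U m [V0 [V0 b [V0 [V0 q] b]] b] n]]]
  [U p [U p [U m [V0 b [V0 [V0 [V0 q] b] b]] n]]]

3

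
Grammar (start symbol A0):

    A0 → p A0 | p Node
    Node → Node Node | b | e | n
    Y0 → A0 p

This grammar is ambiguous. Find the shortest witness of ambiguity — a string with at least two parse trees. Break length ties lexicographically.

length 2: no string has ≥2 trees
length 3: no string has ≥2 trees
length 4: p b b b has 2 parse trees

Two derivations of p b b b:
  A0 ⇒ p Node ⇒ p Node Node ⇒ p Node Node Node ⇒ p b Node Node ⇒ p b b Node ⇒ p b b b
  A0 ⇒ p Node ⇒ p Node Node ⇒ p b Node ⇒ p b Node Node ⇒ p b b Node ⇒ p b b b

p b b b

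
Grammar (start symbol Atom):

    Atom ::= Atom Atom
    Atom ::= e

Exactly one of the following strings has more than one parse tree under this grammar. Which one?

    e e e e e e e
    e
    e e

e e e e e e e

e e e e e e e: 132 trees
e: 1 tree
e e: 1 tree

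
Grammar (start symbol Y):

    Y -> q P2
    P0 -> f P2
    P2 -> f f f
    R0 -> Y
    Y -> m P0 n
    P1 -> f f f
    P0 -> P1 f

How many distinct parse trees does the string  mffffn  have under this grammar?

Parse trees for mffffn:
  [Y m [P0 f [P2 f f f]] n]
  [Y m [P0 [P1 f f f] f] n]

2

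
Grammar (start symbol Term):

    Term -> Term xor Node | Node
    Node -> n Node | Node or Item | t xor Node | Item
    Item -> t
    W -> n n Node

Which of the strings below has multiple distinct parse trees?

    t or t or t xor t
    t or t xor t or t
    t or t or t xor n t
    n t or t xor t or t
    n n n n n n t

n t or t xor t or t

t or t or t xor t: 1 tree
t or t xor t or t: 1 tree
t or t or t xor n t: 1 tree
n t or t xor t or t: 2 trees
n n n n n n t: 1 tree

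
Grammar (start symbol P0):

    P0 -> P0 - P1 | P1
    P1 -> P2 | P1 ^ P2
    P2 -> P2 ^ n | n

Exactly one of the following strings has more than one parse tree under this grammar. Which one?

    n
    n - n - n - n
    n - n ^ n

n - n ^ n

n: 1 tree
n - n - n - n: 1 tree
n - n ^ n: 2 trees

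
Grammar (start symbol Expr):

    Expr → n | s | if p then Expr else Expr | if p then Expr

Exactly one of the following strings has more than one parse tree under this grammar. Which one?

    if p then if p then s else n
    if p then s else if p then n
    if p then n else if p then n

if p then if p then s else n: 2 trees
if p then s else if p then n: 1 tree
if p then n else if p then n: 1 tree

if p then if p then s else n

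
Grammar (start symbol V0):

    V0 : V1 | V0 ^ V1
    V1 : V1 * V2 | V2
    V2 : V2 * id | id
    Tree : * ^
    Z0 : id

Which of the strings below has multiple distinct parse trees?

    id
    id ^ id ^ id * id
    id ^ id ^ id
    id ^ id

id: 1 tree
id ^ id ^ id * id: 2 trees
id ^ id ^ id: 1 tree
id ^ id: 1 tree

id ^ id ^ id * id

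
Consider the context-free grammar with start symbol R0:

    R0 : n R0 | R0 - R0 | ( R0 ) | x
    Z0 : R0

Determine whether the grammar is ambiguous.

Ambiguous

Witness: n x - x

Derivation 1: R0 ⇒ n R0 ⇒ n R0 - R0 ⇒ n x - R0 ⇒ n x - x
Derivation 2: R0 ⇒ R0 - R0 ⇒ n R0 - R0 ⇒ n x - R0 ⇒ n x - x

Two distinct leftmost derivations for the same string.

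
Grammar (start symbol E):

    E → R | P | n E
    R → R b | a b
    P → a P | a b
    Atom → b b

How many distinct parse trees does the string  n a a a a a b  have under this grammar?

Parse trees for n a a a a a b:
  [E n [E [P a [P a [P a [P a [P a b]]]]]]]

1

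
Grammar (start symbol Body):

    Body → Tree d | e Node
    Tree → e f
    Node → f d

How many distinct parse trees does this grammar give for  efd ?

Parse trees for efd:
  [Body [Tree e f] d]
  [Body e [Node f d]]

2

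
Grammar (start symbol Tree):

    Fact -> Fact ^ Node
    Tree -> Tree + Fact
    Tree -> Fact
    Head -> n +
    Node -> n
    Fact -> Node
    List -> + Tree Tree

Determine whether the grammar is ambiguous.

Unambiguous

(List, Head are unreachable from Tree, so their rules don't affect L(Tree).) The grammar is stratified — Tree handles '+' (left-recursive), Fact handles '^', Node atoms. Each operator has a fixed associativity and precedence level, so every string has one parse.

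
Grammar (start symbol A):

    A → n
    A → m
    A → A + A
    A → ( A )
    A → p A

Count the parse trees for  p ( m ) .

1

Parse trees for p ( m ):
  [A p [A ( [A m] )]]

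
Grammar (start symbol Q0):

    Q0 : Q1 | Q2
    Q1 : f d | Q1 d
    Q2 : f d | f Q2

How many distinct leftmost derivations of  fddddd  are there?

1

Parse trees for fddddd:
  [Q0 [Q1 [Q1 [Q1 [Q1 [Q1 f d] d] d] d] d]]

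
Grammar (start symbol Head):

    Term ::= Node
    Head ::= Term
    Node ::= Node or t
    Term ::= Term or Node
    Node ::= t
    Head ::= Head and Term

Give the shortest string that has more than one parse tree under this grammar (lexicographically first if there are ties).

t or t

length 1: no string has ≥2 trees
length 3: t or t has 2 parse trees

Two derivations of t or t:
  Head ⇒ Term ⇒ Node ⇒ Node or t ⇒ t or t
  Head ⇒ Term ⇒ Term or Node ⇒ Node or Node ⇒ t or Node ⇒ t or t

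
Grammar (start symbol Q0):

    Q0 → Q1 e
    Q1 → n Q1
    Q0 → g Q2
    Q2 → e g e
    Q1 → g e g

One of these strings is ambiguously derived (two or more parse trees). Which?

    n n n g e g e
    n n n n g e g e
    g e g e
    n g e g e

n n n g e g e: 1 tree
n n n n g e g e: 1 tree
g e g e: 2 trees
n g e g e: 1 tree

g e g e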